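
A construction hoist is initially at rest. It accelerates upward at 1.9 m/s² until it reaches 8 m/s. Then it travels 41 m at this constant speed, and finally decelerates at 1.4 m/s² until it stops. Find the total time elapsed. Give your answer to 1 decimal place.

Phase 1 (accelerating): v₀ = 0 m/s, a = 1.9 m/s².
v = v₀ + at → t = (8 − 0) / 1.9 = 4.21 s
v² = v₀² + 2aΔx → Δx = (8² − 0²)/(2·1.9) = 16.8 m

Phase 2 (constant speed): v₀ = 8.00 m/s, a = 0 m/s².
Constant speed: t = d/v = 41/8.00 = 5.12 s

Phase 3 (decelerating): v₀ = 8.00 m/s, a = -1.4 m/s².
v = v₀ + at → t = (0 − 8.00) / -1.4 = 5.71 s
v² = v₀² + 2aΔx → Δx = (0² − 8.00²)/(2·-1.4) = 22.9 m
Total time = 4.21 + 5.12 + 5.71 = 15.0 s

15.0 s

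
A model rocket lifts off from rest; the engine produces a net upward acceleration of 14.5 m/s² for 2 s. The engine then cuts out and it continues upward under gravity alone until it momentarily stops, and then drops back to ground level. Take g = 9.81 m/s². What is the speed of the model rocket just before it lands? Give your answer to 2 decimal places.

Phase 1 (powered ascent): v₀ = 0 m/s, a = 14.5 m/s².
v = v₀ + at = 0 + (14.5)(2) = 29.0 m/s
Δx = v₀t + ½at² = 0·2 + 0.5·14.5·2² = 29.0 m

Phase 2 (coasting upward): v₀ = 29.0 m/s, a = -9.81 m/s².
v = v₀ + at → t = (0 − 29.0) / -9.81 = 2.96 s
v² = v₀² + 2aΔx → Δx = (0² − 29.0²)/(2·-9.81) = 42.9 m

Phase 3 (free fall): v₀ = 0 m/s, a = -9.81 m/s².
Falls 71.9 m from rest: t = √(2·71.9/9.81) = 3.83 s; v = g·t = 37.5 m/s.
Impact speed = 37.5 m/s

37.55 m/s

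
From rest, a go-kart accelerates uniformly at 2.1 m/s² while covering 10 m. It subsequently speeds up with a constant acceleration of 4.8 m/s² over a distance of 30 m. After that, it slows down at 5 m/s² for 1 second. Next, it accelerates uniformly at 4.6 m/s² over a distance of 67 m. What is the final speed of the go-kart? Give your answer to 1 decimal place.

28.1 m/s

Phase 1 (accelerating): v₀ = 0 m/s, a = 2.1 m/s².
v² = v₀² + 2aΔx = 0² + 2·2.1·10 = 42.0 → v = 6.48 m/s
t = (v − v₀)/a = (6.48 − 0)/2.1 = 3.09 s

Phase 2 (accelerating): v₀ = 6.48 m/s, a = 4.8 m/s².
v² = v₀² + 2aΔx = 6.48² + 2·4.8·30 = 330 → v = 18.2 m/s
t = (v − v₀)/a = (18.2 − 6.48)/4.8 = 2.43 s

Phase 3 (decelerating): v₀ = 18.2 m/s, a = -5 m/s².
v = v₀ + at = 18.2 + (-5)(1) = 13.2 m/s
Δx = v₀t + ½at² = 18.2·1 + 0.5·-5·1² = 15.7 m

Phase 4 (accelerating): v₀ = 13.2 m/s, a = 4.6 m/s².
v² = v₀² + 2aΔx = 13.2² + 2·4.6·67 = 790 → v = 28.1 m/s
t = (v − v₀)/a = (28.1 − 13.2)/4.6 = 3.25 s
Final speed = 28.1 m/s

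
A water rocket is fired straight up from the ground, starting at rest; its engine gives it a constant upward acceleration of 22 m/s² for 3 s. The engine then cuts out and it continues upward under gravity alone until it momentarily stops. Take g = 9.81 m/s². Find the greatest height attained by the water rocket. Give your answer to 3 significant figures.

Phase 1 (powered ascent): v₀ = 0 m/s, a = 22 m/s².
v = v₀ + at = 0 + (22)(3) = 66.0 m/s
Δx = v₀t + ½at² = 0·3 + 0.5·22·3² = 99.0 m

Phase 2 (coasting upward): v₀ = 66.0 m/s, a = -9.81 m/s².
v = v₀ + at → t = (0 − 66.0) / -9.81 = 6.73 s
v² = v₀² + 2aΔx → Δx = (0² − 66.0²)/(2·-9.81) = 222 m
Maximum height = 99.0 + 222 = 321 m

321 m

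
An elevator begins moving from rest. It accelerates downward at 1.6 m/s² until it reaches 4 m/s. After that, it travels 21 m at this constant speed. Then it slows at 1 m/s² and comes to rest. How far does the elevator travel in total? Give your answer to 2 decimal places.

34.00 m

Phase 1 (accelerating): v₀ = 0 m/s, a = 1.6 m/s².
v = v₀ + at → t = (4 − 0) / 1.6 = 2.50 s
v² = v₀² + 2aΔx → Δx = (4² − 0²)/(2·1.6) = 5.00 m

Phase 2 (constant speed): v₀ = 4.00 m/s, a = 0 m/s².
Constant speed: t = d/v = 21/4.00 = 5.25 s

Phase 3 (decelerating): v₀ = 4.00 m/s, a = -1 m/s².
v = v₀ + at → t = (0 − 4.00) / -1 = 4.00 s
v² = v₀² + 2aΔx → Δx = (0² − 4.00²)/(2·-1) = 8.00 m
Total distance = 5.00 + 21.0 + 8.00 = 34.0 m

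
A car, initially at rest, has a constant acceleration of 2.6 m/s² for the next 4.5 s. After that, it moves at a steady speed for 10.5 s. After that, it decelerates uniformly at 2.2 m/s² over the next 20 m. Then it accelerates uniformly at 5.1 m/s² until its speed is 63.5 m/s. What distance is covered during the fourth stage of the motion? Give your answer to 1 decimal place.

390.5 m

Phase 1 (accelerating): v₀ = 0 m/s, a = 2.6 m/s².
v = v₀ + at = 0 + (2.6)(4.5) = 11.7 m/s
Δx = v₀t + ½at² = 0·4.5 + 0.5·2.6·4.5² = 26.3 m

Phase 2 (constant speed): v₀ = 11.7 m/s, a = 0 m/s².
v = v₀ + at = 11.7 + (0)(10.5) = 11.7 m/s
Δx = v₀t + ½at² = 11.7·10.5 + 0.5·0·10.5² = 123 m

Phase 3 (decelerating): v₀ = 11.7 m/s, a = -2.2 m/s².
v² = v₀² + 2aΔx = 11.7² + 2·-2.2·20 = 48.9 → v = 6.99 m/s
t = (v − v₀)/a = (6.99 − 11.7)/-2.2 = 2.14 s

Phase 4 (accelerating): v₀ = 6.99 m/s, a = 5.1 m/s².
v = v₀ + at → t = (63.5 − 6.99) / 5.1 = 11.1 s
v² = v₀² + 2aΔx → Δx = (63.5² − 6.99²)/(2·5.1) = 391 m
Distance in phase 4 = 391 m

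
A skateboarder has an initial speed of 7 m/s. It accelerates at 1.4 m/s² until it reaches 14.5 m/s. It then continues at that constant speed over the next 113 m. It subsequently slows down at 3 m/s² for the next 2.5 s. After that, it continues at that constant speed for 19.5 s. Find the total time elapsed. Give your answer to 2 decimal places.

35.15 s

Phase 1 (accelerating): v₀ = 7.00 m/s, a = 1.4 m/s².
v = v₀ + at → t = (14.5 − 7.00) / 1.4 = 5.36 s
v² = v₀² + 2aΔx → Δx = (14.5² − 7.00²)/(2·1.4) = 57.6 m

Phase 2 (constant speed): v₀ = 14.5 m/s, a = 0 m/s².
Constant speed: t = d/v = 113/14.5 = 7.79 s

Phase 3 (decelerating): v₀ = 14.5 m/s, a = -3 m/s².
v = v₀ + at = 14.5 + (-3)(2.5) = 7.00 m/s
Δx = v₀t + ½at² = 14.5·2.5 + 0.5·-3·2.5² = 26.9 m

Phase 4 (constant speed): v₀ = 7.00 m/s, a = 0 m/s².
v = v₀ + at = 7.00 + (0)(19.5) = 7.00 m/s
Δx = v₀t + ½at² = 7.00·19.5 + 0.5·0·19.5² = 136 m
Total time = 5.36 + 7.79 + 2.50 + 19.5 = 35.2 s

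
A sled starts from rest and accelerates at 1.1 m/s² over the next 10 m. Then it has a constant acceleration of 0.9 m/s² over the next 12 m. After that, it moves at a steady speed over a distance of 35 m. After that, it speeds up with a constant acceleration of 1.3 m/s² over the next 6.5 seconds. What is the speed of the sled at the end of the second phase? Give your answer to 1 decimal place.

Phase 1 (accelerating): v₀ = 0 m/s, a = 1.1 m/s².
v² = v₀² + 2aΔx = 0² + 2·1.1·10 = 22.0 → v = 4.69 m/s
t = (v − v₀)/a = (4.69 − 0)/1.1 = 4.26 s

Phase 2 (accelerating): v₀ = 4.69 m/s, a = 0.9 m/s².
v² = v₀² + 2aΔx = 4.69² + 2·0.9·12 = 43.6 → v = 6.60 m/s
t = (v − v₀)/a = (6.60 − 4.69)/0.9 = 2.13 s
Speed at end of phase 2 = 6.60 m/s

6.6 m/s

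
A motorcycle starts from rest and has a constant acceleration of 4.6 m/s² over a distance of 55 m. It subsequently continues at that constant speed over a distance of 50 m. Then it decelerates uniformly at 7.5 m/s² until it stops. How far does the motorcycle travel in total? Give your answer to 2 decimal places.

138.73 m

Phase 1 (accelerating): v₀ = 0 m/s, a = 4.6 m/s².
v² = v₀² + 2aΔx = 0² + 2·4.6·55 = 506 → v = 22.5 m/s
t = (v − v₀)/a = (22.5 − 0)/4.6 = 4.89 s

Phase 2 (constant speed): v₀ = 22.5 m/s, a = 0 m/s².
Constant speed: t = d/v = 50/22.5 = 2.22 s

Phase 3 (decelerating): v₀ = 22.5 m/s, a = -7.5 m/s².
v = v₀ + at → t = (0 − 22.5) / -7.5 = 3.00 s
v² = v₀² + 2aΔx → Δx = (0² − 22.5²)/(2·-7.5) = 33.7 m
Total distance = 55.0 + 50.0 + 33.7 = 139 m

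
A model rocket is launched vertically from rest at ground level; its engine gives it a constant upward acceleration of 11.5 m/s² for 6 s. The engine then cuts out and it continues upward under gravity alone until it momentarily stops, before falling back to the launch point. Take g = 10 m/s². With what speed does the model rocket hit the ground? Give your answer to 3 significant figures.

94.3 m/s

Phase 1 (powered ascent): v₀ = 0 m/s, a = 11.5 m/s².
v = v₀ + at = 0 + (11.5)(6) = 69.0 m/s
Δx = v₀t + ½at² = 0·6 + 0.5·11.5·6² = 207 m

Phase 2 (coasting upward): v₀ = 69.0 m/s, a = -10 m/s².
v = v₀ + at → t = (0 − 69.0) / -10 = 6.90 s
v² = v₀² + 2aΔx → Δx = (0² − 69.0²)/(2·-10) = 238 m

Phase 3 (free fall): v₀ = 0 m/s, a = -10 m/s².
Falls 445 m from rest: t = √(2·445/10) = 9.43 s; v = g·t = 94.3 m/s.
Impact speed = 94.3 m/s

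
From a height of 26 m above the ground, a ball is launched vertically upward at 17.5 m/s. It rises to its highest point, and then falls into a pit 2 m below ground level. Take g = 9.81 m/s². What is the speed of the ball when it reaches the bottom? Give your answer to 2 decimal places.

29.25 m/s

Phase 1 (rising): v₀ = 17.5 m/s, a = -9.81 m/s².
v = v₀ + at → t = (0 − 17.5) / -9.81 = 1.78 s
v² = v₀² + 2aΔx → Δx = (0² − 17.5²)/(2·-9.81) = 15.6 m

Phase 2 (falling): v₀ = 0 m/s, a = -9.81 m/s².
Falls 43.6 m from rest: t = √(2·43.6/9.81) = 2.98 s; v = g·t = 29.3 m/s.
Final speed = 29.3 m/s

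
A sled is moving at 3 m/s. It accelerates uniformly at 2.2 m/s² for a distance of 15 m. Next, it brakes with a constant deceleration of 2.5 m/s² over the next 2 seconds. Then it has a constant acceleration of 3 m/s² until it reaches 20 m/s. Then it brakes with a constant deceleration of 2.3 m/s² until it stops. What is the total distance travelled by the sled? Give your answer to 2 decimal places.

178.71 m

Phase 1 (accelerating): v₀ = 3.00 m/s, a = 2.2 m/s².
v² = v₀² + 2aΔx = 3.00² + 2·2.2·15 = 75.0 → v = 8.66 m/s
t = (v − v₀)/a = (8.66 − 3.00)/2.2 = 2.57 s

Phase 2 (decelerating): v₀ = 8.66 m/s, a = -2.5 m/s².
v = v₀ + at = 8.66 + (-2.5)(2) = 3.66 m/s
Δx = v₀t + ½at² = 8.66·2 + 0.5·-2.5·2² = 12.3 m

Phase 3 (accelerating): v₀ = 3.66 m/s, a = 3 m/s².
v = v₀ + at → t = (20 − 3.66) / 3 = 5.45 s
v² = v₀² + 2aΔx → Δx = (20² − 3.66²)/(2·3) = 64.4 m

Phase 4 (decelerating): v₀ = 20.0 m/s, a = -2.3 m/s².
v = v₀ + at → t = (0 − 20.0) / -2.3 = 8.70 s
v² = v₀² + 2aΔx → Δx = (0² − 20.0²)/(2·-2.3) = 87.0 m
Total distance = 15.0 + 12.3 + 64.4 + 87.0 = 179 m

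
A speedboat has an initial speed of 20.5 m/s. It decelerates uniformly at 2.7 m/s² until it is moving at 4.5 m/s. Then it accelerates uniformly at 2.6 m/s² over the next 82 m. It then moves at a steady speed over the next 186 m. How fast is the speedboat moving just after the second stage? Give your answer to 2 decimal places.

Phase 1 (decelerating): v₀ = 20.5 m/s, a = -2.7 m/s².
v = v₀ + at → t = (4.5 − 20.5) / -2.7 = 5.93 s
v² = v₀² + 2aΔx → Δx = (4.5² − 20.5²)/(2·-2.7) = 74.1 m

Phase 2 (accelerating): v₀ = 4.50 m/s, a = 2.6 m/s².
v² = v₀² + 2aΔx = 4.50² + 2·2.6·82 = 447 → v = 21.1 m/s
t = (v − v₀)/a = (21.1 − 4.50)/2.6 = 6.40 s
Speed at end of phase 2 = 21.1 m/s

21.13 m/s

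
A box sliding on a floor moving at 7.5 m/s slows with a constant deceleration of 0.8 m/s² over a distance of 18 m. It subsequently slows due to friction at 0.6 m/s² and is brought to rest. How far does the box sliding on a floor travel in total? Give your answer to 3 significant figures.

40.9 m

Phase 1 (decelerating): v₀ = 7.50 m/s, a = -0.8 m/s².
v² = v₀² + 2aΔx = 7.50² + 2·-0.8·18 = 27.4 → v = 5.24 m/s
t = (v − v₀)/a = (5.24 − 7.50)/-0.8 = 2.83 s

Phase 2 (decelerating): v₀ = 5.24 m/s, a = -0.6 m/s².
v = v₀ + at → t = (0 − 5.24) / -0.6 = 8.73 s
v² = v₀² + 2aΔx → Δx = (0² − 5.24²)/(2·-0.6) = 22.9 m
Total distance = 18.0 + 22.9 = 40.9 m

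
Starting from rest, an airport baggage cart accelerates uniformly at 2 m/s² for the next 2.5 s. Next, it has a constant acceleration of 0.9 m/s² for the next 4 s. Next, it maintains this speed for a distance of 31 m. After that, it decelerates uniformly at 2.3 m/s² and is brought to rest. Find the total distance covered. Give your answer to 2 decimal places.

80.53 m

Phase 1 (accelerating): v₀ = 0 m/s, a = 2 m/s².
v = v₀ + at = 0 + (2)(2.5) = 5.00 m/s
Δx = v₀t + ½at² = 0·2.5 + 0.5·2·2.5² = 6.25 m

Phase 2 (accelerating): v₀ = 5.00 m/s, a = 0.9 m/s².
v = v₀ + at = 5.00 + (0.9)(4) = 8.60 m/s
Δx = v₀t + ½at² = 5.00·4 + 0.5·0.9·4² = 27.2 m

Phase 3 (constant speed): v₀ = 8.60 m/s, a = 0 m/s².
Constant speed: t = d/v = 31/8.60 = 3.60 s

Phase 4 (decelerating): v₀ = 8.60 m/s, a = -2.3 m/s².
v = v₀ + at → t = (0 − 8.60) / -2.3 = 3.74 s
v² = v₀² + 2aΔx → Δx = (0² − 8.60²)/(2·-2.3) = 16.1 m
Total distance = 6.25 + 27.2 + 31.0 + 16.1 = 80.5 m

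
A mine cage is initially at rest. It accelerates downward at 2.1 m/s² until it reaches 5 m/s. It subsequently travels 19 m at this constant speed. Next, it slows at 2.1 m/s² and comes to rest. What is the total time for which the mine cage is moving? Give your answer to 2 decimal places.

8.56 s

Phase 1 (accelerating): v₀ = 0 m/s, a = 2.1 m/s².
v = v₀ + at → t = (5 − 0) / 2.1 = 2.38 s
v² = v₀² + 2aΔx → Δx = (5² − 0²)/(2·2.1) = 5.95 m

Phase 2 (constant speed): v₀ = 5.00 m/s, a = 0 m/s².
Constant speed: t = d/v = 19/5.00 = 3.80 s

Phase 3 (decelerating): v₀ = 5.00 m/s, a = -2.1 m/s².
v = v₀ + at → t = (0 − 5.00) / -2.1 = 2.38 s
v² = v₀² + 2aΔx → Δx = (0² − 5.00²)/(2·-2.1) = 5.95 m
Total time = 2.38 + 3.80 + 2.38 = 8.56 s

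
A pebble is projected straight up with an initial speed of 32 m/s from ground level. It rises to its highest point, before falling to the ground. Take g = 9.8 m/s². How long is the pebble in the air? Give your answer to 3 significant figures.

6.53 s

Phase 1 (rising): v₀ = 32.0 m/s, a = -9.8 m/s².
v = v₀ + at → t = (0 − 32.0) / -9.8 = 3.27 s
v² = v₀² + 2aΔx → Δx = (0² − 32.0²)/(2·-9.8) = 52.2 m

Phase 2 (falling): v₀ = 0 m/s, a = -9.8 m/s².
Falls 52.2 m from rest: t = √(2·52.2/9.8) = 3.27 s; v = g·t = 32.0 m/s.
Total time = 3.27 + 3.27 = 6.53 s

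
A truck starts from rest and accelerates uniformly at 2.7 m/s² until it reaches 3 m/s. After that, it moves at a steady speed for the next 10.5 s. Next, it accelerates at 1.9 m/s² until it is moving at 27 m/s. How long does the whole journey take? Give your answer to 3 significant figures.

24.2 s

Phase 1 (accelerating): v₀ = 0 m/s, a = 2.7 m/s².
v = v₀ + at → t = (3 − 0) / 2.7 = 1.11 s
v² = v₀² + 2aΔx → Δx = (3² − 0²)/(2·2.7) = 1.67 m

Phase 2 (constant speed): v₀ = 3.00 m/s, a = 0 m/s².
v = v₀ + at = 3.00 + (0)(10.5) = 3.00 m/s
Δx = v₀t + ½at² = 3.00·10.5 + 0.5·0·10.5² = 31.5 m

Phase 3 (accelerating): v₀ = 3.00 m/s, a = 1.9 m/s².
v = v₀ + at → t = (27 − 3.00) / 1.9 = 12.6 s
v² = v₀² + 2aΔx → Δx = (27² − 3.00²)/(2·1.9) = 189 m
Total time = 1.11 + 10.5 + 12.6 = 24.2 s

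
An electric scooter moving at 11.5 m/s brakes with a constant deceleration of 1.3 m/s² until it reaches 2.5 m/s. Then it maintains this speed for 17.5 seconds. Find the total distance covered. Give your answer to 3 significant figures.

Phase 1 (decelerating): v₀ = 11.5 m/s, a = -1.3 m/s².
v = v₀ + at → t = (2.5 − 11.5) / -1.3 = 6.92 s
v² = v₀² + 2aΔx → Δx = (2.5² − 11.5²)/(2·-1.3) = 48.5 m

Phase 2 (constant speed): v₀ = 2.50 m/s, a = 0 m/s².
v = v₀ + at = 2.50 + (0)(17.5) = 2.50 m/s
Δx = v₀t + ½at² = 2.50·17.5 + 0.5·0·17.5² = 43.8 m
Total distance = 48.5 + 43.8 = 92.2 m

92.2 m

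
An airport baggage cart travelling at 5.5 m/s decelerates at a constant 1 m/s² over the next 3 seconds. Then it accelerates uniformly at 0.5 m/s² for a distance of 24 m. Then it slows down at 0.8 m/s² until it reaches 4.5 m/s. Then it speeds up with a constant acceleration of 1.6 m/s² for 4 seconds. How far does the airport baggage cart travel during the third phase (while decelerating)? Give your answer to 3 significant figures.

Phase 1 (decelerating): v₀ = 5.50 m/s, a = -1 m/s².
v = v₀ + at = 5.50 + (-1)(3) = 2.50 m/s
Δx = v₀t + ½at² = 5.50·3 + 0.5·-1·3² = 12.0 m

Phase 2 (accelerating): v₀ = 2.50 m/s, a = 0.5 m/s².
v² = v₀² + 2aΔx = 2.50² + 2·0.5·24 = 30.2 → v = 5.50 m/s
t = (v − v₀)/a = (5.50 − 2.50)/0.5 = 6.00 s

Phase 3 (decelerating): v₀ = 5.50 m/s, a = -0.8 m/s².
v = v₀ + at → t = (4.5 − 5.50) / -0.8 = 1.25 s
v² = v₀² + 2aΔx → Δx = (4.5² − 5.50²)/(2·-0.8) = 6.25 m
Distance in phase 3 = 6.25 m

6.25 m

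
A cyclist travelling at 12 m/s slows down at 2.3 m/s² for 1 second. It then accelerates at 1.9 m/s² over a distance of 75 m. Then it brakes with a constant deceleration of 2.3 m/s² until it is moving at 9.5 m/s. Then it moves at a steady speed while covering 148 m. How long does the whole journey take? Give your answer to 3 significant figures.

Phase 1 (decelerating): v₀ = 12.0 m/s, a = -2.3 m/s².
v = v₀ + at = 12.0 + (-2.3)(1) = 9.70 m/s
Δx = v₀t + ½at² = 12.0·1 + 0.5·-2.3·1² = 10.8 m

Phase 2 (accelerating): v₀ = 9.70 m/s, a = 1.9 m/s².
v² = v₀² + 2aΔx = 9.70² + 2·1.9·75 = 379 → v = 19.5 m/s
t = (v − v₀)/a = (19.5 − 9.70)/1.9 = 5.14 s

Phase 3 (decelerating): v₀ = 19.5 m/s, a = -2.3 m/s².
v = v₀ + at → t = (9.5 − 19.5) / -2.3 = 4.33 s
v² = v₀² + 2aΔx → Δx = (9.5² − 19.5²)/(2·-2.3) = 62.8 m

Phase 4 (constant speed): v₀ = 9.50 m/s, a = 0 m/s².
Constant speed: t = d/v = 148/9.50 = 15.6 s
Total time = 1.00 + 5.14 + 4.33 + 15.6 = 26.1 s

26.1 s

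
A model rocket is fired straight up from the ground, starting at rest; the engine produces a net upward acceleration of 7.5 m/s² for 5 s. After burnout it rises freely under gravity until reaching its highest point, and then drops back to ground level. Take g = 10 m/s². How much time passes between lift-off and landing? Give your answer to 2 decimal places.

14.48 s

Phase 1 (powered ascent): v₀ = 0 m/s, a = 7.5 m/s².
v = v₀ + at = 0 + (7.5)(5) = 37.5 m/s
Δx = v₀t + ½at² = 0·5 + 0.5·7.5·5² = 93.8 m

Phase 2 (coasting upward): v₀ = 37.5 m/s, a = -10 m/s².
v = v₀ + at → t = (0 − 37.5) / -10 = 3.75 s
v² = v₀² + 2aΔx → Δx = (0² − 37.5²)/(2·-10) = 70.3 m

Phase 3 (free fall): v₀ = 0 m/s, a = -10 m/s².
Falls 164 m from rest: t = √(2·164/10) = 5.73 s; v = g·t = 57.3 m/s.
Total time = 5.00 + 3.75 + 5.73 = 14.5 s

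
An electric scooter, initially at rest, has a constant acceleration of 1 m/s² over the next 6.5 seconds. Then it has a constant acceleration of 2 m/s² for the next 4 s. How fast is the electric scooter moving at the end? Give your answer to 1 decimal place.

Phase 1 (accelerating): v₀ = 0 m/s, a = 1 m/s².
v = v₀ + at = 0 + (1)(6.5) = 6.50 m/s
Δx = v₀t + ½at² = 0·6.5 + 0.5·1·6.5² = 21.1 m

Phase 2 (accelerating): v₀ = 6.50 m/s, a = 2 m/s².
v = v₀ + at = 6.50 + (2)(4) = 14.5 m/s
Δx = v₀t + ½at² = 6.50·4 + 0.5·2·4² = 42.0 m
Final speed = 14.5 m/s

14.5 m/s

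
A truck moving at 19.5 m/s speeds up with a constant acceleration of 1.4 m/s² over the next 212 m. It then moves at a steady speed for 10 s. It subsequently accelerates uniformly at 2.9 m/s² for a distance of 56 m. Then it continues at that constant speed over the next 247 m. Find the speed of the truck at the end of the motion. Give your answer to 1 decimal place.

36.0 m/s

Phase 1 (accelerating): v₀ = 19.5 m/s, a = 1.4 m/s².
v² = v₀² + 2aΔx = 19.5² + 2·1.4·212 = 974 → v = 31.2 m/s
t = (v − v₀)/a = (31.2 − 19.5)/1.4 = 8.36 s

Phase 2 (constant speed): v₀ = 31.2 m/s, a = 0 m/s².
v = v₀ + at = 31.2 + (0)(10) = 31.2 m/s
Δx = v₀t + ½at² = 31.2·10 + 0.5·0·10² = 312 m

Phase 3 (accelerating): v₀ = 31.2 m/s, a = 2.9 m/s².
v² = v₀² + 2aΔx = 31.2² + 2·2.9·56 = 1300 → v = 36.0 m/s
t = (v − v₀)/a = (36.0 − 31.2)/2.9 = 1.67 s

Phase 4 (constant speed): v₀ = 36.0 m/s, a = 0 m/s².
Constant speed: t = d/v = 247/36.0 = 6.85 s
Final speed = 36.0 m/s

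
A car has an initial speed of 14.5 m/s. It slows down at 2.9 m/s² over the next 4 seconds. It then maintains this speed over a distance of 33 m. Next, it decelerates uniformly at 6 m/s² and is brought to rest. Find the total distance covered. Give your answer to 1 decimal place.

68.5 m

Phase 1 (decelerating): v₀ = 14.5 m/s, a = -2.9 m/s².
v = v₀ + at = 14.5 + (-2.9)(4) = 2.90 m/s
Δx = v₀t + ½at² = 14.5·4 + 0.5·-2.9·4² = 34.8 m

Phase 2 (constant speed): v₀ = 2.90 m/s, a = 0 m/s².
Constant speed: t = d/v = 33/2.90 = 11.4 s

Phase 3 (decelerating): v₀ = 2.90 m/s, a = -6 m/s².
v = v₀ + at → t = (0 − 2.90) / -6 = 0.483 s
v² = v₀² + 2aΔx → Δx = (0² − 2.90²)/(2·-6) = 0.701 m
Total distance = 34.8 + 33.0 + 0.701 = 68.5 m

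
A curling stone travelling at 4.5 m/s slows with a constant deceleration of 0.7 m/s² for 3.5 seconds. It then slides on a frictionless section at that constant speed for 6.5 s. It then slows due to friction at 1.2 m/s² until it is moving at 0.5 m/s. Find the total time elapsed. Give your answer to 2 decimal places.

11.29 s

Phase 1 (decelerating): v₀ = 4.50 m/s, a = -0.7 m/s².
v = v₀ + at = 4.50 + (-0.7)(3.5) = 2.05 m/s
Δx = v₀t + ½at² = 4.50·3.5 + 0.5·-0.7·3.5² = 11.5 m

Phase 2 (constant speed): v₀ = 2.05 m/s, a = 0 m/s².
v = v₀ + at = 2.05 + (0)(6.5) = 2.05 m/s
Δx = v₀t + ½at² = 2.05·6.5 + 0.5·0·6.5² = 13.3 m

Phase 3 (decelerating): v₀ = 2.05 m/s, a = -1.2 m/s².
v = v₀ + at → t = (0.5 − 2.05) / -1.2 = 1.29 s
v² = v₀² + 2aΔx → Δx = (0.5² − 2.05²)/(2·-1.2) = 1.65 m
Total time = 3.50 + 6.50 + 1.29 = 11.3 s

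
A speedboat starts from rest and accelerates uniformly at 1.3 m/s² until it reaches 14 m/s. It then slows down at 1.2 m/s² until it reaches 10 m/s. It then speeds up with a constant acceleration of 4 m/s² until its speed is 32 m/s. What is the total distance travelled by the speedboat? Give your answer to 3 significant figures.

Phase 1 (accelerating): v₀ = 0 m/s, a = 1.3 m/s².
v = v₀ + at → t = (14 − 0) / 1.3 = 10.8 s
v² = v₀² + 2aΔx → Δx = (14² − 0²)/(2·1.3) = 75.4 m

Phase 2 (decelerating): v₀ = 14.0 m/s, a = -1.2 m/s².
v = v₀ + at → t = (10 − 14.0) / -1.2 = 3.33 s
v² = v₀² + 2aΔx → Δx = (10² − 14.0²)/(2·-1.2) = 40.0 m

Phase 3 (accelerating): v₀ = 10.0 m/s, a = 4 m/s².
v = v₀ + at → t = (32 − 10.0) / 4 = 5.50 s
v² = v₀² + 2aΔx → Δx = (32² − 10.0²)/(2·4) = 116 m
Total distance = 75.4 + 40.0 + 116 = 231 m

231 m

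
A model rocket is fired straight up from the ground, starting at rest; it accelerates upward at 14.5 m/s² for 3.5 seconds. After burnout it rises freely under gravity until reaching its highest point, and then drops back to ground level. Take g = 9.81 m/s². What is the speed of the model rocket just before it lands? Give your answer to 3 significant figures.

Phase 1 (powered ascent): v₀ = 0 m/s, a = 14.5 m/s².
v = v₀ + at = 0 + (14.5)(3.5) = 50.8 m/s
Δx = v₀t + ½at² = 0·3.5 + 0.5·14.5·3.5² = 88.8 m

Phase 2 (coasting upward): v₀ = 50.8 m/s, a = -9.81 m/s².
v = v₀ + at → t = (0 − 50.8) / -9.81 = 5.17 s
v² = v₀² + 2aΔx → Δx = (0² − 50.8²)/(2·-9.81) = 131 m

Phase 3 (free fall): v₀ = 0 m/s, a = -9.81 m/s².
Falls 220 m from rest: t = √(2·220/9.81) = 6.70 s; v = g·t = 65.7 m/s.
Impact speed = 65.7 m/s

65.7 m/s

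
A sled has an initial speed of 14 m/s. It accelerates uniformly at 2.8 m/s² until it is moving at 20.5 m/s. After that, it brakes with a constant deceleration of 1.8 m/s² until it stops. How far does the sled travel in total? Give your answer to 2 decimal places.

156.78 m

Phase 1 (accelerating): v₀ = 14.0 m/s, a = 2.8 m/s².
v = v₀ + at → t = (20.5 − 14.0) / 2.8 = 2.32 s
v² = v₀² + 2aΔx → Δx = (20.5² − 14.0²)/(2·2.8) = 40.0 m

Phase 2 (decelerating): v₀ = 20.5 m/s, a = -1.8 m/s².
v = v₀ + at → t = (0 − 20.5) / -1.8 = 11.4 s
v² = v₀² + 2aΔx → Δx = (0² − 20.5²)/(2·-1.8) = 117 m
Total distance = 40.0 + 117 = 157 m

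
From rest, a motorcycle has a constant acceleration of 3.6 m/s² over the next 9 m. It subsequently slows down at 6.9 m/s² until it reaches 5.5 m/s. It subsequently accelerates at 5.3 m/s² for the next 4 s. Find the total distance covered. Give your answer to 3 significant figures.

75.9 m

Phase 1 (accelerating): v₀ = 0 m/s, a = 3.6 m/s².
v² = v₀² + 2aΔx = 0² + 2·3.6·9 = 64.8 → v = 8.05 m/s
t = (v − v₀)/a = (8.05 − 0)/3.6 = 2.24 s

Phase 2 (decelerating): v₀ = 8.05 m/s, a = -6.9 m/s².
v = v₀ + at → t = (5.5 − 8.05) / -6.9 = 0.370 s
v² = v₀² + 2aΔx → Δx = (5.5² − 8.05²)/(2·-6.9) = 2.50 m

Phase 3 (accelerating): v₀ = 5.50 m/s, a = 5.3 m/s².
v = v₀ + at = 5.50 + (5.3)(4) = 26.7 m/s
Δx = v₀t + ½at² = 5.50·4 + 0.5·5.3·4² = 64.4 m
Total distance = 9.00 + 2.50 + 64.4 = 75.9 m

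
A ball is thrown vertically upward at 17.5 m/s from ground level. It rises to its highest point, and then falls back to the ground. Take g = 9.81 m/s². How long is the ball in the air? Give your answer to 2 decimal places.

Phase 1 (rising): v₀ = 17.5 m/s, a = -9.81 m/s².
v = v₀ + at → t = (0 − 17.5) / -9.81 = 1.78 s
v² = v₀² + 2aΔx → Δx = (0² − 17.5²)/(2·-9.81) = 15.6 m

Phase 2 (falling): v₀ = 0 m/s, a = -9.81 m/s².
Falls 15.6 m from rest: t = √(2·15.6/9.81) = 1.78 s; v = g·t = 17.5 m/s.
Total time = 1.78 + 1.78 = 3.57 s

3.57 s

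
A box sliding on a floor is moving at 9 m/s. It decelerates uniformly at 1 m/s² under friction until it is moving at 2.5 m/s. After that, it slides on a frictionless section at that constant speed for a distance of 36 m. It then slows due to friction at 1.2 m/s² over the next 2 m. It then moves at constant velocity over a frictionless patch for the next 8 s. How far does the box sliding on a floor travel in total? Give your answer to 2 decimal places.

85.01 m

Phase 1 (decelerating): v₀ = 9.00 m/s, a = -1 m/s².
v = v₀ + at → t = (2.5 − 9.00) / -1 = 6.50 s
v² = v₀² + 2aΔx → Δx = (2.5² − 9.00²)/(2·-1) = 37.4 m

Phase 2 (constant speed): v₀ = 2.50 m/s, a = 0 m/s².
Constant speed: t = d/v = 36/2.50 = 14.4 s

Phase 3 (decelerating): v₀ = 2.50 m/s, a = -1.2 m/s².
v² = v₀² + 2aΔx = 2.50² + 2·-1.2·2 = 1.45 → v = 1.20 m/s
t = (v − v₀)/a = (1.20 − 2.50)/-1.2 = 1.08 s

Phase 4 (constant speed): v₀ = 1.20 m/s, a = 0 m/s².
v = v₀ + at = 1.20 + (0)(8) = 1.20 m/s
Δx = v₀t + ½at² = 1.20·8 + 0.5·0·8² = 9.63 m
Total distance = 37.4 + 36.0 + 2.00 + 9.63 = 85.0 m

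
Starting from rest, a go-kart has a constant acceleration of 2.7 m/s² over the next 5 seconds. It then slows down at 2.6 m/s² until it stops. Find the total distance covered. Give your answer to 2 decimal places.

Phase 1 (accelerating): v₀ = 0 m/s, a = 2.7 m/s².
v = v₀ + at = 0 + (2.7)(5) = 13.5 m/s
Δx = v₀t + ½at² = 0·5 + 0.5·2.7·5² = 33.8 m

Phase 2 (decelerating): v₀ = 13.5 m/s, a = -2.6 m/s².
v = v₀ + at → t = (0 − 13.5) / -2.6 = 5.19 s
v² = v₀² + 2aΔx → Δx = (0² − 13.5²)/(2·-2.6) = 35.0 m
Total distance = 33.8 + 35.0 = 68.8 m

68.80 m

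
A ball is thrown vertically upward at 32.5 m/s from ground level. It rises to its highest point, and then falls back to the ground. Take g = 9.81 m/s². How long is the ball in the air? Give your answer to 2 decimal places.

Phase 1 (rising): v₀ = 32.5 m/s, a = -9.81 m/s².
v = v₀ + at → t = (0 − 32.5) / -9.81 = 3.31 s
v² = v₀² + 2aΔx → Δx = (0² − 32.5²)/(2·-9.81) = 53.8 m

Phase 2 (falling): v₀ = 0 m/s, a = -9.81 m/s².
Falls 53.8 m from rest: t = √(2·53.8/9.81) = 3.31 s; v = g·t = 32.5 m/s.
Total time = 3.31 + 3.31 = 6.63 s

6.63 s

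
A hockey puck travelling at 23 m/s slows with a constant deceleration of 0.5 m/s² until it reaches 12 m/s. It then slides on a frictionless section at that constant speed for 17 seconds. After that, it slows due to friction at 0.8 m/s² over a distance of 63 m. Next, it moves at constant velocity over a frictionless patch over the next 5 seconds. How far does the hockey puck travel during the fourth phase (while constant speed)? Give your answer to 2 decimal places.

Phase 1 (decelerating): v₀ = 23.0 m/s, a = -0.5 m/s².
v = v₀ + at → t = (12 − 23.0) / -0.5 = 22.0 s
v² = v₀² + 2aΔx → Δx = (12² − 23.0²)/(2·-0.5) = 385 m

Phase 2 (constant speed): v₀ = 12.0 m/s, a = 0 m/s².
v = v₀ + at = 12.0 + (0)(17) = 12.0 m/s
Δx = v₀t + ½at² = 12.0·17 + 0.5·0·17² = 204 m

Phase 3 (decelerating): v₀ = 12.0 m/s, a = -0.8 m/s².
v² = v₀² + 2aΔx = 12.0² + 2·-0.8·63 = 43.2 → v = 6.57 m/s
t = (v − v₀)/a = (6.57 − 12.0)/-0.8 = 6.78 s

Phase 4 (constant speed): v₀ = 6.57 m/s, a = 0 m/s².
v = v₀ + at = 6.57 + (0)(5) = 6.57 m/s
Δx = v₀t + ½at² = 6.57·5 + 0.5·0·5² = 32.9 m
Distance in phase 4 = 32.9 m

32.86 m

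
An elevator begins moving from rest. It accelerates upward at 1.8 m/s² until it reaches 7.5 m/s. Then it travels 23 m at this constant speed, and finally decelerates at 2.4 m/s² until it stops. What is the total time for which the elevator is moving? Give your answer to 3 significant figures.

Phase 1 (accelerating): v₀ = 0 m/s, a = 1.8 m/s².
v = v₀ + at → t = (7.5 − 0) / 1.8 = 4.17 s
v² = v₀² + 2aΔx → Δx = (7.5² − 0²)/(2·1.8) = 15.6 m

Phase 2 (constant speed): v₀ = 7.50 m/s, a = 0 m/s².
Constant speed: t = d/v = 23/7.50 = 3.07 s

Phase 3 (decelerating): v₀ = 7.50 m/s, a = -2.4 m/s².
v = v₀ + at → t = (0 − 7.50) / -2.4 = 3.12 s
v² = v₀² + 2aΔx → Δx = (0² − 7.50²)/(2·-2.4) = 11.7 m
Total time = 4.17 + 3.07 + 3.12 = 10.4 s

10.4 s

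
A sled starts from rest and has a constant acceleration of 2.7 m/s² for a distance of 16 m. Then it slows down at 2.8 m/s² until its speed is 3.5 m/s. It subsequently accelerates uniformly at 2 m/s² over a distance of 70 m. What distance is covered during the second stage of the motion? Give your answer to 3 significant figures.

13.2 m

Phase 1 (accelerating): v₀ = 0 m/s, a = 2.7 m/s².
v² = v₀² + 2aΔx = 0² + 2·2.7·16 = 86.4 → v = 9.30 m/s
t = (v − v₀)/a = (9.30 − 0)/2.7 = 3.44 s

Phase 2 (decelerating): v₀ = 9.30 m/s, a = -2.8 m/s².
v = v₀ + at → t = (3.5 − 9.30) / -2.8 = 2.07 s
v² = v₀² + 2aΔx → Δx = (3.5² − 9.30²)/(2·-2.8) = 13.2 m
Distance in phase 2 = 13.2 m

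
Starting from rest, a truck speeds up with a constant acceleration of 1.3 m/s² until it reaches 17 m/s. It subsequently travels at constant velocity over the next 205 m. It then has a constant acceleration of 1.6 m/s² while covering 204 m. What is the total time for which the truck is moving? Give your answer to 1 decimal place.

33.7 s

Phase 1 (accelerating): v₀ = 0 m/s, a = 1.3 m/s².
v = v₀ + at → t = (17 − 0) / 1.3 = 13.1 s
v² = v₀² + 2aΔx → Δx = (17² − 0²)/(2·1.3) = 111 m

Phase 2 (constant speed): v₀ = 17.0 m/s, a = 0 m/s².
Constant speed: t = d/v = 205/17.0 = 12.1 s

Phase 3 (accelerating): v₀ = 17.0 m/s, a = 1.6 m/s².
v² = v₀² + 2aΔx = 17.0² + 2·1.6·204 = 942 → v = 30.7 m/s
t = (v − v₀)/a = (30.7 − 17.0)/1.6 = 8.56 s
Total time = 13.1 + 12.1 + 8.56 = 33.7 s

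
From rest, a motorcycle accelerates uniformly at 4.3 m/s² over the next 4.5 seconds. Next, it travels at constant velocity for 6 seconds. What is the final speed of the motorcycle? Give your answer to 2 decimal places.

19.35 m/s

Phase 1 (accelerating): v₀ = 0 m/s, a = 4.3 m/s².
v = v₀ + at = 0 + (4.3)(4.5) = 19.3 m/s
Δx = v₀t + ½at² = 0·4.5 + 0.5·4.3·4.5² = 43.5 m

Phase 2 (constant speed): v₀ = 19.3 m/s, a = 0 m/s².
v = v₀ + at = 19.3 + (0)(6) = 19.3 m/s
Δx = v₀t + ½at² = 19.3·6 + 0.5·0·6² = 116 m
Final speed = 19.3 m/s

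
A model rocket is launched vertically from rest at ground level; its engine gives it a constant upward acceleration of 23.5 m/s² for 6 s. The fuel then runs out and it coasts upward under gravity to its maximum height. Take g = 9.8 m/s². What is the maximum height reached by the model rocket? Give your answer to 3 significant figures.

Phase 1 (powered ascent): v₀ = 0 m/s, a = 23.5 m/s².
v = v₀ + at = 0 + (23.5)(6) = 141 m/s
Δx = v₀t + ½at² = 0·6 + 0.5·23.5·6² = 423 m

Phase 2 (coasting upward): v₀ = 141 m/s, a = -9.8 m/s².
v = v₀ + at → t = (0 − 141) / -9.8 = 14.4 s
v² = v₀² + 2aΔx → Δx = (0² − 141²)/(2·-9.8) = 1010 m
Maximum height = 423 + 1010 = 1440 m

1440 m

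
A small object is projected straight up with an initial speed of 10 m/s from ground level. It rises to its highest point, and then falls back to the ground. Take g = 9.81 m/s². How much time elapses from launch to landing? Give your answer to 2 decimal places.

Phase 1 (rising): v₀ = 10.0 m/s, a = -9.81 m/s².
v = v₀ + at → t = (0 − 10.0) / -9.81 = 1.02 s
v² = v₀² + 2aΔx → Δx = (0² − 10.0²)/(2·-9.81) = 5.10 m

Phase 2 (falling): v₀ = 0 m/s, a = -9.81 m/s².
Falls 5.10 m from rest: t = √(2·5.10/9.81) = 1.02 s; v = g·t = 10.0 m/s.
Total time = 1.02 + 1.02 = 2.04 s

2.04 s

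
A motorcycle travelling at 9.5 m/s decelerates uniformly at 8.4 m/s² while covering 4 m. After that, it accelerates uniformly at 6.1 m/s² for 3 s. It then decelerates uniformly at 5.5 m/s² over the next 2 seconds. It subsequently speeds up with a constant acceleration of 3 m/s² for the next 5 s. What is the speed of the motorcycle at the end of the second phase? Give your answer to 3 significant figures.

23.1 m/s

Phase 1 (decelerating): v₀ = 9.50 m/s, a = -8.4 m/s².
v² = v₀² + 2aΔx = 9.50² + 2·-8.4·4 = 23.0 → v = 4.80 m/s
t = (v − v₀)/a = (4.80 − 9.50)/-8.4 = 0.559 s

Phase 2 (accelerating): v₀ = 4.80 m/s, a = 6.1 m/s².
v = v₀ + at = 4.80 + (6.1)(3) = 23.1 m/s
Δx = v₀t + ½at² = 4.80·3 + 0.5·6.1·3² = 41.9 m
Speed at end of phase 2 = 23.1 m/s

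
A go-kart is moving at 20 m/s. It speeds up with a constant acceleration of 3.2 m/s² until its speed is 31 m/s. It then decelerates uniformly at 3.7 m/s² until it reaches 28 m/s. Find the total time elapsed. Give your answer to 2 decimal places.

Phase 1 (accelerating): v₀ = 20.0 m/s, a = 3.2 m/s².
v = v₀ + at → t = (31 − 20.0) / 3.2 = 3.44 s
v² = v₀² + 2aΔx → Δx = (31² − 20.0²)/(2·3.2) = 87.7 m

Phase 2 (decelerating): v₀ = 31.0 m/s, a = -3.7 m/s².
v = v₀ + at → t = (28 − 31.0) / -3.7 = 0.811 s
v² = v₀² + 2aΔx → Δx = (28² − 31.0²)/(2·-3.7) = 23.9 m
Total time = 3.44 + 0.811 = 4.25 s

4.25 s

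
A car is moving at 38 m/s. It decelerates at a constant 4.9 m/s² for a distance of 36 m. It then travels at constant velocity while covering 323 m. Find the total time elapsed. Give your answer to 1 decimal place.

10.8 s

Phase 1 (decelerating): v₀ = 38.0 m/s, a = -4.9 m/s².
v² = v₀² + 2aΔx = 38.0² + 2·-4.9·36 = 1090 → v = 33.0 m/s
t = (v − v₀)/a = (33.0 − 38.0)/-4.9 = 1.01 s

Phase 2 (constant speed): v₀ = 33.0 m/s, a = 0 m/s².
Constant speed: t = d/v = 323/33.0 = 9.78 s
Total time = 1.01 + 9.78 = 10.8 s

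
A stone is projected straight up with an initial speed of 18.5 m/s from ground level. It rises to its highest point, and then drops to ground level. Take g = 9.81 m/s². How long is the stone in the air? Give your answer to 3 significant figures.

3.77 s

Phase 1 (rising): v₀ = 18.5 m/s, a = -9.81 m/s².
v = v₀ + at → t = (0 − 18.5) / -9.81 = 1.89 s
v² = v₀² + 2aΔx → Δx = (0² − 18.5²)/(2·-9.81) = 17.4 m

Phase 2 (falling): v₀ = 0 m/s, a = -9.81 m/s².
Falls 17.4 m from rest: t = √(2·17.4/9.81) = 1.89 s; v = g·t = 18.5 m/s.
Total time = 1.89 + 1.89 = 3.77 s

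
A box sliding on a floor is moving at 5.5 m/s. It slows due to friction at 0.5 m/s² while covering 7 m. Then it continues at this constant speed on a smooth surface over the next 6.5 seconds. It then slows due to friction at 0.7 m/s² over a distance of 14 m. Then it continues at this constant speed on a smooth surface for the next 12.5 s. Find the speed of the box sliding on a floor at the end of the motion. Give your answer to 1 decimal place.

Phase 1 (decelerating): v₀ = 5.50 m/s, a = -0.5 m/s².
v² = v₀² + 2aΔx = 5.50² + 2·-0.5·7 = 23.2 → v = 4.82 m/s
t = (v − v₀)/a = (4.82 − 5.50)/-0.5 = 1.36 s

Phase 2 (constant speed): v₀ = 4.82 m/s, a = 0 m/s².
v = v₀ + at = 4.82 + (0)(6.5) = 4.82 m/s
Δx = v₀t + ½at² = 4.82·6.5 + 0.5·0·6.5² = 31.3 m

Phase 3 (decelerating): v₀ = 4.82 m/s, a = -0.7 m/s².
v² = v₀² + 2aΔx = 4.82² + 2·-0.7·14 = 3.65 → v = 1.91 m/s
t = (v − v₀)/a = (1.91 − 4.82)/-0.7 = 4.16 s

Phase 4 (constant speed): v₀ = 1.91 m/s, a = 0 m/s².
v = v₀ + at = 1.91 + (0)(12.5) = 1.91 m/s
Δx = v₀t + ½at² = 1.91·12.5 + 0.5·0·12.5² = 23.9 m
Final speed = 1.91 m/s

1.9 m/s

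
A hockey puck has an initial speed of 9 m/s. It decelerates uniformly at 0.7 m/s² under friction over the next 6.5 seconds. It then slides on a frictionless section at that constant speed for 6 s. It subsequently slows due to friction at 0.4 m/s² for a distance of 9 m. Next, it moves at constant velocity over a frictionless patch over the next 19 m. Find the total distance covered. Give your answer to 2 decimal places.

98.41 m

Phase 1 (decelerating): v₀ = 9.00 m/s, a = -0.7 m/s².
v = v₀ + at = 9.00 + (-0.7)(6.5) = 4.45 m/s
Δx = v₀t + ½at² = 9.00·6.5 + 0.5·-0.7·6.5² = 43.7 m

Phase 2 (constant speed): v₀ = 4.45 m/s, a = 0 m/s².
v = v₀ + at = 4.45 + (0)(6) = 4.45 m/s
Δx = v₀t + ½at² = 4.45·6 + 0.5·0·6² = 26.7 m

Phase 3 (decelerating): v₀ = 4.45 m/s, a = -0.4 m/s².
v² = v₀² + 2aΔx = 4.45² + 2·-0.4·9 = 12.6 → v = 3.55 m/s
t = (v − v₀)/a = (3.55 − 4.45)/-0.4 = 2.25 s

Phase 4 (constant speed): v₀ = 3.55 m/s, a = 0 m/s².
Constant speed: t = d/v = 19/3.55 = 5.35 s
Total distance = 43.7 + 26.7 + 9.00 + 19.0 = 98.4 m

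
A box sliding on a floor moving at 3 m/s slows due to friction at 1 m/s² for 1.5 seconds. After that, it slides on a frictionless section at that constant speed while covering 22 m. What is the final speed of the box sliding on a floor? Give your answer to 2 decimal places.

Phase 1 (decelerating): v₀ = 3.00 m/s, a = -1 m/s².
v = v₀ + at = 3.00 + (-1)(1.5) = 1.50 m/s
Δx = v₀t + ½at² = 3.00·1.5 + 0.5·-1·1.5² = 3.38 m

Phase 2 (constant speed): v₀ = 1.50 m/s, a = 0 m/s².
Constant speed: t = d/v = 22/1.50 = 14.7 s
Final speed = 1.50 m/s

1.50 m/s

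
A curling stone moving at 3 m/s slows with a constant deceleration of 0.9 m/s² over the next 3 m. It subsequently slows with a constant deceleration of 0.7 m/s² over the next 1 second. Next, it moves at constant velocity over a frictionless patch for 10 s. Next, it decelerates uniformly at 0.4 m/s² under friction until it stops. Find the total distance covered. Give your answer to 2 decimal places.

Phase 1 (decelerating): v₀ = 3.00 m/s, a = -0.9 m/s².
v² = v₀² + 2aΔx = 3.00² + 2·-0.9·3 = 3.60 → v = 1.90 m/s
t = (v − v₀)/a = (1.90 − 3.00)/-0.9 = 1.23 s

Phase 2 (decelerating): v₀ = 1.90 m/s, a = -0.7 m/s².
v = v₀ + at = 1.90 + (-0.7)(1) = 1.20 m/s
Δx = v₀t + ½at² = 1.90·1 + 0.5·-0.7·1² = 1.55 m

Phase 3 (constant speed): v₀ = 1.20 m/s, a = 0 m/s².
v = v₀ + at = 1.20 + (0)(10) = 1.20 m/s
Δx = v₀t + ½at² = 1.20·10 + 0.5·0·10² = 12.0 m

Phase 4 (decelerating): v₀ = 1.20 m/s, a = -0.4 m/s².
v = v₀ + at → t = (0 − 1.20) / -0.4 = 2.99 s
v² = v₀² + 2aΔx → Δx = (0² − 1.20²)/(2·-0.4) = 1.79 m
Total distance = 3.00 + 1.55 + 12.0 + 1.79 = 18.3 m

18.31 m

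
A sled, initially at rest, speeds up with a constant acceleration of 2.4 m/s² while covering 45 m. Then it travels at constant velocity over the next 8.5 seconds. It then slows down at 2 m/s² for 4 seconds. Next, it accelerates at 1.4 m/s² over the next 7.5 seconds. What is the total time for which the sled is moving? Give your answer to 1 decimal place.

Phase 1 (accelerating): v₀ = 0 m/s, a = 2.4 m/s².
v² = v₀² + 2aΔx = 0² + 2·2.4·45 = 216 → v = 14.7 m/s
t = (v − v₀)/a = (14.7 − 0)/2.4 = 6.12 s

Phase 2 (constant speed): v₀ = 14.7 m/s, a = 0 m/s².
v = v₀ + at = 14.7 + (0)(8.5) = 14.7 m/s
Δx = v₀t + ½at² = 14.7·8.5 + 0.5·0·8.5² = 125 m

Phase 3 (decelerating): v₀ = 14.7 m/s, a = -2 m/s².
v = v₀ + at = 14.7 + (-2)(4) = 6.70 m/s
Δx = v₀t + ½at² = 14.7·4 + 0.5·-2·4² = 42.8 m

Phase 4 (accelerating): v₀ = 6.70 m/s, a = 1.4 m/s².
v = v₀ + at = 6.70 + (1.4)(7.5) = 17.2 m/s
Δx = v₀t + ½at² = 6.70·7.5 + 0.5·1.4·7.5² = 89.6 m
Total time = 6.12 + 8.50 + 4.00 + 7.50 = 26.1 s

26.1 s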